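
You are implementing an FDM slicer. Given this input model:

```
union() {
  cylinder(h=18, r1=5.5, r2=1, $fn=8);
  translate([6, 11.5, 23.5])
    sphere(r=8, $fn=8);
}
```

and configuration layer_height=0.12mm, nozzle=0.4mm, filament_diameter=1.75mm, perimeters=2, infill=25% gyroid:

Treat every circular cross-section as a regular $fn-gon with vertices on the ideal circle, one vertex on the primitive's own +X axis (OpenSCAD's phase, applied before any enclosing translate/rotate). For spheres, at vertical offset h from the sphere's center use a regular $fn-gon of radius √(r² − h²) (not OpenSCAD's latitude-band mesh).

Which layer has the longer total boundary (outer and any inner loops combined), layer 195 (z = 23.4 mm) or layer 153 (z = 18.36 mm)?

Layer 195 (z = 23.4): the cone is not intersected at this z (z outside [0, 18]); the r=8 sphere at (6, 11.5) contributes a regular 8-gon of circumradius √(8²−0.1²) = 7.999 (perimeter = 2·8·7.999·sin(180°/8) = 48.98 mm); Taking the union: only the r=8 sphere at (6, 11.5) is present, so the union is just that shape — boundary = 48.98 mm. So its perimeter = 48.98 mm. Layer 153 (z = 18.36): the cone is not intersected at this z (z outside [0, 18]); the sphere at (6, 11.5): section is a regular 8-gon, circumradius = √(r²−h²) = √(8²−5.14²) = 6.130 (perimeter = 2·8·6.130·sin(180°/8) = 37.54 mm); Combining (union): only the r=8 sphere at (6, 11.5) is present, so the union is just that shape — boundary = 37.54 mm. So its perimeter = 37.54 mm. Layer 195 is larger (48.98 vs 37.54 mm).

layer 195 (z = 23.4 mm)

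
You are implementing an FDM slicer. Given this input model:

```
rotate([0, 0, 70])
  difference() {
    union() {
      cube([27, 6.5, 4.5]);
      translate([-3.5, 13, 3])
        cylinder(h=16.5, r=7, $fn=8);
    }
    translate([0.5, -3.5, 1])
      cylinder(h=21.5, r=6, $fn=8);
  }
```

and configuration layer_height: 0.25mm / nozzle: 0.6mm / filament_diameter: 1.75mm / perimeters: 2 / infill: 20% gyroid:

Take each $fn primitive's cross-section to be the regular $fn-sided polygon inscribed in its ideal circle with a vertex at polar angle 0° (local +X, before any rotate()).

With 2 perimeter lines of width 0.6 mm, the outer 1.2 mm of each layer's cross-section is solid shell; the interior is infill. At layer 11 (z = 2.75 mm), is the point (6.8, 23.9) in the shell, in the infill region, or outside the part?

infill

At z = 2.75 mm: the cube (footprint 27×6.5) is included at this height; the cylinder at (-3.5, 13) is not intersected at this z (z outside [3, 19.5]); Merging all regions: only the 27×6.5 cube is present, so the union is just that shape — 1 connected region; the r=6 cylinder at (0.5, -3.5) contributes a regular 8-gon of circumradius 6; After the difference (first − rest): starting from the result so far, the r=6 cylinder at (0.5, -3.5) partially overlaps it — only the 8.19 mm² overlap (of its 101.82 mm²) is removed, clipping the outline — 1 connected region; (whole slice rotated 70° about Z — lengths, areas and connectivity unchanged). Overall, the cross-section is a single solid region. Undo the 70° rotation: the query point maps to (24.784, 1.784) in the un-rotated model frame. The nearest boundary edge runs (27.00, 0.00)→(5.05, 0.00); distance from the point to it = 1.78 mm. The point is inside the cross-section and 1.78 mm from the nearest boundary — more than the 1.2 mm shell width (2 × 0.6), so it's in the infill interior.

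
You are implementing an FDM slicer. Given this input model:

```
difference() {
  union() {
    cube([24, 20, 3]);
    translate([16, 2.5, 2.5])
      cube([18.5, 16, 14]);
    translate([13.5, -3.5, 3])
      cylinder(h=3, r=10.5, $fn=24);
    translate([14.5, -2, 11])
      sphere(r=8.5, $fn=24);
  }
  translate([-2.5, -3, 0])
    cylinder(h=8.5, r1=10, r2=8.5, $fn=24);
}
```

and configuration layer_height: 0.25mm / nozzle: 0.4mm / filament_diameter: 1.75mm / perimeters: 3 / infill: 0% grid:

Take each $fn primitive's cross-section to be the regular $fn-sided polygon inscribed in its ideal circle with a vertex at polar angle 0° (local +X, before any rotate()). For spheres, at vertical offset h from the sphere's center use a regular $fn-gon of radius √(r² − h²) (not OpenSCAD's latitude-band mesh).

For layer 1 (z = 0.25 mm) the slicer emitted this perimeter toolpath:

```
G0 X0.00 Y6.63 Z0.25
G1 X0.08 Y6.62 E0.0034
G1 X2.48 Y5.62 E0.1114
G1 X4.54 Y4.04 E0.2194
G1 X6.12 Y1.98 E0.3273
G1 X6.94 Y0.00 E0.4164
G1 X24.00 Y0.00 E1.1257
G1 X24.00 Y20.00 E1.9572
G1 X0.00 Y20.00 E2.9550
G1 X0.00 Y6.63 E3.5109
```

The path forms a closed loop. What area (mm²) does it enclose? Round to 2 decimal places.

449.26 mm²

Apply the shoelace formula to the sequence of (X, Y) vertices; enclosed area = 449.26 mm².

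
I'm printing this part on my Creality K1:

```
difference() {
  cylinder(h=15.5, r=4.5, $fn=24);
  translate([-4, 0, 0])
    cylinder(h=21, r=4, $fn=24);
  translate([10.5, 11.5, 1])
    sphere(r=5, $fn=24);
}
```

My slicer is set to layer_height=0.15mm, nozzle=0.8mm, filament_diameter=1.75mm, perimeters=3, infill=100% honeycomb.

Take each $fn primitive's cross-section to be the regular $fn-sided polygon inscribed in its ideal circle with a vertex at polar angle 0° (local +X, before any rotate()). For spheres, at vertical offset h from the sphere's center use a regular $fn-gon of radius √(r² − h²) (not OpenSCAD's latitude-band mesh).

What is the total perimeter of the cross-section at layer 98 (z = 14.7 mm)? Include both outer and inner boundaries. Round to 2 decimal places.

At z = 14.7 mm: the r=4.5 cylinder contributes a regular 24-gon of circumradius 4.5 (perimeter = 2·24·4.500·sin(180°/24) = 28.19 mm); the r=4 cylinder at (-4, 0) contributes a regular 24-gon of circumradius 4 (perimeter = 2·24·4.000·sin(180°/24) = 25.06 mm); the sphere at (10.5, 11.5) is absent (|z−center|=13.700 > r=5); Taking the first minus the rest: starting from the r=4.5 cylinder, the r=4 cylinder at (-4, 0) partially overlaps it — only the 23.50 mm² overlap (of its 49.69 mm²) is removed, clipping the outline — boundary = 29.00 mm. Overall, the cross-section is a single solid region. Total boundary length (outer) = 29.00 mm.

29.00 mm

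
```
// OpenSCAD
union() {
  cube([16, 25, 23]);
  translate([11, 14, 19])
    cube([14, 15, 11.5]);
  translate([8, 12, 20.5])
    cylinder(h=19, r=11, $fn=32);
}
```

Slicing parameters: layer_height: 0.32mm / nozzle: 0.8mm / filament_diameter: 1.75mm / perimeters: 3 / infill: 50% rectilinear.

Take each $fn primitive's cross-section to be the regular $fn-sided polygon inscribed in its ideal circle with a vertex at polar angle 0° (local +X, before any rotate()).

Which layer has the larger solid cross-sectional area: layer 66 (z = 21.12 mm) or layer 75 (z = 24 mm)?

layer 66 (z = 21.12 mm)

Layer 66 (z = 21.12): the cube is present — its section is the full 16×25 rectangle (area 400.00 mm²); the cube at (11, 14) is present — its section is the full 14×15 rectangle (area 210.00 mm²); the r=11 cylinder at (8, 12) gives a regular 32-gon of circumradius 11 (constant along its height) (area = (32/2)·11.000²·sin(360°/32) = 377.69 mm²); Merging all regions: the regions partially overlap — summed areas 987.69 mm² minus the doubly-counted overlap 381.09 mm² gives 606.60 mm² — area = 606.60 mm². So its area = 606.60 mm². Layer 75 (z = 24): the cube does not reach this height (z outside [0, 23]); the cube at (11, 14) (footprint 14×15) is included at this height (area 210.00 mm²); the cylinder at (8, 12): section is a regular 32-gon, circumradius r=11 (area = (32/2)·11.000²·sin(360°/32) = 377.69 mm²); Combining (union): the regions partially overlap — summed areas 587.69 mm² minus the doubly-counted overlap 46.14 mm² gives 541.56 mm² — area = 541.56 mm². So its area = 541.56 mm². Layer 66 is larger (606.60 vs 541.56 mm²).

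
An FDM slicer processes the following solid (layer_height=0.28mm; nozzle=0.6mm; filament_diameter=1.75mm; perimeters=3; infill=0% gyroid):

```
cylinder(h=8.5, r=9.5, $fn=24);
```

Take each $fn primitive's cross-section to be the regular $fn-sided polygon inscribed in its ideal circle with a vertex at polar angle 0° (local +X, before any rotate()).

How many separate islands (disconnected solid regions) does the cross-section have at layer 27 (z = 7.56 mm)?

At z = 7.56 mm: the cylinder: section is a regular 24-gon, circumradius r=9.5. Overall, the cross-section is a single solid region. Island count = 1.

1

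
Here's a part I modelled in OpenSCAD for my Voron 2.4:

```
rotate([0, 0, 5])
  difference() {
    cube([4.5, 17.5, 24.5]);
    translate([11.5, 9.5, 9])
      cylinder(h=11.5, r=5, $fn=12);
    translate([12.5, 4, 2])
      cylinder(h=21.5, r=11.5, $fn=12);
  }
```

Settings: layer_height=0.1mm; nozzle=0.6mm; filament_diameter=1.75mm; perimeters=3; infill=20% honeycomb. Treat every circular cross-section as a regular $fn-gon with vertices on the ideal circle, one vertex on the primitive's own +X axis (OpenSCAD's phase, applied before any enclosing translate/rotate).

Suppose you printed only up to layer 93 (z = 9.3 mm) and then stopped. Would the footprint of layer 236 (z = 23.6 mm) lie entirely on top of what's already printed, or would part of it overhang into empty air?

part overhangs

Compare the two slices. At z = 9.3: the cube is present — its section is the full 4.5×17.5 rectangle (area 78.75 mm²); the r=5 cylinder at (11.5, 9.5) contributes a regular 12-gon of circumradius 5 (area = (12/2)·5.000²·sin(360°/12) = 75.00 mm²); the cylinder at (12.5, 4): section is a regular 12-gon, circumradius r=11.5 (area = (12/2)·11.500²·sin(360°/12) = 396.75 mm²); Subtracting the remaining from the first: starting from the 4.5×17.5 cube (78.75 mm²), the r=5 cylinder at (11.5, 9.5) misses the remaining region (no effect); the r=11.5 cylinder at (12.5, 4) partially overlaps it — only the 29.47 mm² overlap (of its 396.75 mm²) is removed, clipping the outline — area = 49.28 mm²; (whole slice rotated 5° about Z — lengths, areas and connectivity unchanged). At z = 23.6: the 4.5×17.5 cube contributes its full rectangle (area 78.75 mm²); the cylinder at (11.5, 9.5) is absent (z outside [9, 20.5]); the cylinder at (12.5, 4) is absent (z outside [2, 23.5]); After the difference (first − rest): none of the subtracted shapes is present at this height, so the 4.5×17.5 cube is unchanged — area = 78.75 mm²; (whole slice rotated 5° about Z — lengths, areas and connectivity unchanged). Checking containment: at z = 23.6 the cross-section extends beyond the z = 9.3 cross-section by about 29.47 mm².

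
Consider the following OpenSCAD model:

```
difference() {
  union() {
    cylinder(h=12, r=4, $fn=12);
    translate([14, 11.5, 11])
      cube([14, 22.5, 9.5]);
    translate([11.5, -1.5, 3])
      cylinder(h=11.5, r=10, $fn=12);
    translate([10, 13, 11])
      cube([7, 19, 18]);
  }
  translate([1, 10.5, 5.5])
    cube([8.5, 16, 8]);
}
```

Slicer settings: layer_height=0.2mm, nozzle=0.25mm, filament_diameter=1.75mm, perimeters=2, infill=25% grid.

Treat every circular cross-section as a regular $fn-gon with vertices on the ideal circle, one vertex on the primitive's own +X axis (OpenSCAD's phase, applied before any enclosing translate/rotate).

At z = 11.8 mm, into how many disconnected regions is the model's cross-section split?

2

At z = 11.8 mm: the r=4 cylinder contributes a regular 12-gon of circumradius 4; the 14×22.5 cube at (14, 11.5) contributes its full rectangle; the r=10 cylinder at (11.5, -1.5) gives a regular 12-gon of circumradius 10 (constant along its height); the cube at (10, 13) (footprint 7×19) is included at this height; Combining (union): the regions partially overlap (shared area 65.99 mm²), so overlapping operands fuse into one piece — 2 connected regions; the cube at (1, 10.5) (footprint 8.5×16) is included at this height; Subtracting the remaining from the first: starting from the result so far, the 8.5×16 cube at (1, 10.5) misses the remaining region (no effect) — 2 connected regions. The result has 2 disconnected regions.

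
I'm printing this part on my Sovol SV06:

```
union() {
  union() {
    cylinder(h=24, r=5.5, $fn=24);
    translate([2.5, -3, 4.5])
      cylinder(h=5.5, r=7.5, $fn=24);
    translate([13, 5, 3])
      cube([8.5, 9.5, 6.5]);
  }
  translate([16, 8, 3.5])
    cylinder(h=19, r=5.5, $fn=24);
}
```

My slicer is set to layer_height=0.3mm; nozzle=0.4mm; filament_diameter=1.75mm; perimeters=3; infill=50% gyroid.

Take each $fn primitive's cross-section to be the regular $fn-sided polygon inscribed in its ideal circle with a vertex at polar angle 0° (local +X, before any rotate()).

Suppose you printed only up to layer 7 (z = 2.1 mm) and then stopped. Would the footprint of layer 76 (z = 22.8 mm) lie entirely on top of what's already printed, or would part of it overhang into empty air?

Compare the two slices. At z = 2.1: the r=5.5 cylinder contributes a regular 24-gon of circumradius 5.5 (area = (24/2)·5.500²·sin(360°/24) = 93.95 mm²); the cylinder at (2.5, -3) does not reach this height (z outside [4.5, 10]); the cube at (13, 5) is absent (z outside [3, 9.5]); Taking the union: only the r=5.5 cylinder is present, so the union is just that shape — area = 93.95 mm²; the cylinder at (16, 8) is not intersected at this z (z outside [3.5, 22.5]); Taking the union: only that combined region is present, so the union is just that shape — area = 93.95 mm². At z = 22.8: the r=5.5 cylinder contributes a regular 24-gon of circumradius 5.5 (area = (24/2)·5.500²·sin(360°/24) = 93.95 mm²); the cylinder at (2.5, -3) is not intersected at this z (z outside [4.5, 10]); the cube at (13, 5) is absent (z outside [3, 9.5]); Combining (union): only the r=5.5 cylinder is present, so the union is just that shape — area = 93.95 mm²; the cylinder at (16, 8) does not reach this height (z outside [3.5, 22.5]); Merging all regions: only that combined region is present, so the union is just that shape — area = 93.95 mm². Checking containment: the cross-section at z = 22.8 is a subset of the cross-section at z = 2.1.

entirely on top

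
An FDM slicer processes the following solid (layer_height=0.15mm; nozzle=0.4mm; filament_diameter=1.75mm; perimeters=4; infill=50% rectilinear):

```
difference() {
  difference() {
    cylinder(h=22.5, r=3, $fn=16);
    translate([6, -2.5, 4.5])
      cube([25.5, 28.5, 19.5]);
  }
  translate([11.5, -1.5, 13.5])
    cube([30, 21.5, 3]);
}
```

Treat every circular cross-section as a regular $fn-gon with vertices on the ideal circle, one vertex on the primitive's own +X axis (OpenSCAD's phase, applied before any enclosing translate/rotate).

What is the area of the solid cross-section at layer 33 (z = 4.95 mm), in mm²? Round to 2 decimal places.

At z = 4.95 mm: the cylinder: section is a regular 16-gon, circumradius r=3 (area = (16/2)·3.000²·sin(360°/16) = 27.55 mm²); the 25.5×28.5 cube at (6, -2.5) contributes its full rectangle (area 726.75 mm²); Taking the first minus the rest: starting from the r=3 cylinder (27.55 mm²), the 25.5×28.5 cube at (6, -2.5) misses the remaining region (no effect) — area = 27.55 mm²; the cube at (11.5, -1.5) does not reach this height (z outside [13.5, 16.5]); Subtracting the remaining from the first: none of the subtracted shapes is present at this height, so that combined region is unchanged — area = 27.55 mm². Overall, the cross-section is a single solid region. Net area = 27.55 mm².

27.55 mm²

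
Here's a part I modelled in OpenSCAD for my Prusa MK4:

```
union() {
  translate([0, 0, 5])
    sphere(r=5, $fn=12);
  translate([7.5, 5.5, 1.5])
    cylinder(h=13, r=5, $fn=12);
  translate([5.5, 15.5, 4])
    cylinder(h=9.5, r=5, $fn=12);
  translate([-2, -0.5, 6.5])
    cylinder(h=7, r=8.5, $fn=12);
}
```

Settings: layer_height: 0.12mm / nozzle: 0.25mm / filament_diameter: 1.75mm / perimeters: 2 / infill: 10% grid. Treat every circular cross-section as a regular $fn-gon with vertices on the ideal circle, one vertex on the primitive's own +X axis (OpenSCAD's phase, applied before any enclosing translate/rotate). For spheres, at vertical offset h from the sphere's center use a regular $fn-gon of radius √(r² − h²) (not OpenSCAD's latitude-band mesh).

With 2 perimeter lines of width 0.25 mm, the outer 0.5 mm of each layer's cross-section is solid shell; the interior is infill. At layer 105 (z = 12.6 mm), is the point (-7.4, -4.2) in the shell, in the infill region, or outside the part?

infill

At z = 12.6 mm: the sphere does not reach this height (|z−center|=7.600 > r=5); the r=5 cylinder at (7.5, 5.5) gives a regular 12-gon of circumradius 5 (constant along its height); the r=5 cylinder at (5.5, 15.5) contributes a regular 12-gon of circumradius 5; the cylinder at (-2, -0.5): section is a regular 12-gon, circumradius r=8.5; Merging all regions: the regions partially overlap (shared area 8.66 mm²), so overlapping operands fuse into one piece — 2 connected regions. Overall, the cross-section has 2 separate islands. The nearest boundary edge runs (-6.25, -7.86)→(-9.36, -4.75); distance from the point to it = 1.78 mm. (Shell/infill is judged within the island containing the point — the largest one.) The point is inside the cross-section and 1.78 mm from the nearest boundary — more than the 0.5 mm shell width (2 × 0.25), so it's in the infill interior.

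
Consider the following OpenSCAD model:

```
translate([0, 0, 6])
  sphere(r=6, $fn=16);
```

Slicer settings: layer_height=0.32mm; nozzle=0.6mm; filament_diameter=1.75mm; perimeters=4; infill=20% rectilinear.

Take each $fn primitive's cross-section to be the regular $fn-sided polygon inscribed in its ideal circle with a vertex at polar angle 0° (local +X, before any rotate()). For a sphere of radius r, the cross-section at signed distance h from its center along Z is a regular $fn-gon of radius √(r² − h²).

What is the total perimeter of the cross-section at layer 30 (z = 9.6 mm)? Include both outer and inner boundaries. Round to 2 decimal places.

29.97 mm

At z = 9.6 mm: the sphere: section is a regular 16-gon, circumradius = √(r²−h²) = √(6²−3.6²) = 4.800 (perimeter = 2·16·4.800·sin(180°/16) = 29.97 mm). Overall, the cross-section is a single solid region. Total boundary length (outer) = 29.97 mm.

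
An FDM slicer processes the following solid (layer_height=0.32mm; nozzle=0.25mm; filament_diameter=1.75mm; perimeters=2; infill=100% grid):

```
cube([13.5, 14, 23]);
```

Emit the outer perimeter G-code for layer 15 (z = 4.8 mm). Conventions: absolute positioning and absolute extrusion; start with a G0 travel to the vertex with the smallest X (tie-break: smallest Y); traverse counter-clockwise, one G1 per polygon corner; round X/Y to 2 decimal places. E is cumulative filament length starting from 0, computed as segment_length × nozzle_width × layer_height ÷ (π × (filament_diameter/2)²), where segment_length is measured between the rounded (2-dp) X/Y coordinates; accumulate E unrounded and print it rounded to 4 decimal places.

At z = 4.8 mm: the 13.5×14 cube contributes its full rectangle. The outline is a single polygon with 4 vertices. Extrusion per mm of travel: 0.25 × 0.32 / (π × 0.875²) = 0.033260. Accumulating E over each segment gives final E = 1.8293.

G0 X0.00 Y0.00 Z4.80
G1 X13.50 Y0.00 E0.4490
G1 X13.50 Y14.00 E0.9147
G1 X0.00 Y14.00 E1.3637
G1 X0.00 Y0.00 E1.8293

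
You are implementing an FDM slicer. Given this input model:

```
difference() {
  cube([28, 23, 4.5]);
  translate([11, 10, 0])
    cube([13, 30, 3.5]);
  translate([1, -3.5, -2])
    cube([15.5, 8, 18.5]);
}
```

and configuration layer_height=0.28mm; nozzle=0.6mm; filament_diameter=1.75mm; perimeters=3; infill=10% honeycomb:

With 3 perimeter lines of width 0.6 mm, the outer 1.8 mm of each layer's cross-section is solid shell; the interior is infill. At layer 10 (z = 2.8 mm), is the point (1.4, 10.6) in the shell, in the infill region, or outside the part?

At z = 2.8 mm: the cube is present — its section is the full 28×23 rectangle; the cube at (11, 10) (footprint 13×30) is included at this height; the cube at (1, -3.5) is present — its section is the full 15.5×8 rectangle; Taking the first minus the rest: starting from the 28×23 cube, the 13×30 cube at (11, 10) partially overlaps it — only the 169.00 mm² overlap (of its 390.00 mm²) is removed, clipping the outline; the 15.5×8 cube at (1, -3.5) partially overlaps it — only the 69.75 mm² overlap (of its 124.00 mm²) is removed, clipping the outline — 1 connected region. Overall, the cross-section is a single solid region. The nearest boundary edge runs (0.00, 0.00)→(0.00, 23.00); distance from the point to it = 1.40 mm. The point is inside the cross-section, 1.40 mm from the nearest boundary — within the 1.8 mm shell band (3 × 0.6).

shell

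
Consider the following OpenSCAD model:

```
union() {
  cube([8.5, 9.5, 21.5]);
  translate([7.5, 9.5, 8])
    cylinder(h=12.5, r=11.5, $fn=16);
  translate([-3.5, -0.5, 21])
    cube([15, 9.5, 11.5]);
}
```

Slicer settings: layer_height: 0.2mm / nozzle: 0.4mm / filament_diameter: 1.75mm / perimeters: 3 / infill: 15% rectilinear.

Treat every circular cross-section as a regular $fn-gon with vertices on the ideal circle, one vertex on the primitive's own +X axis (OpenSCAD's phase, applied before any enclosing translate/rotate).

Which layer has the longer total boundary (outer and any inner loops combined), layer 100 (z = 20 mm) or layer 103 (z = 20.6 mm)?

Layer 100 (z = 20): the 8.5×9.5 cube contributes its full rectangle (perimeter 36.00 mm); the r=11.5 cylinder at (7.5, 9.5) contributes a regular 16-gon of circumradius 11.5 (perimeter = 2·16·11.500·sin(180°/16) = 71.79 mm); the cube at (-3.5, -0.5) is not intersected at this z (z outside [21, 32.5]); Taking the union: the regions partially overlap (shared area 80.08 mm²), so the edge portions inside another operand are dropped and the merged outline is re-measured after clipping — boundary = 72.45 mm. So its perimeter = 72.45 mm. Layer 103 (z = 20.6): the cube is present — its section is the full 8.5×9.5 rectangle (perimeter 36.00 mm); the cylinder at (7.5, 9.5) does not reach this height (z outside [8, 20.5]); the cube at (-3.5, -0.5) does not reach this height (z outside [21, 32.5]); Merging all regions: only the 8.5×9.5 cube is present, so the union is just that shape — boundary = 36.00 mm. So its perimeter = 36.00 mm. Layer 100 is larger (72.45 vs 36.00 mm).

layer 100 (z = 20 mm)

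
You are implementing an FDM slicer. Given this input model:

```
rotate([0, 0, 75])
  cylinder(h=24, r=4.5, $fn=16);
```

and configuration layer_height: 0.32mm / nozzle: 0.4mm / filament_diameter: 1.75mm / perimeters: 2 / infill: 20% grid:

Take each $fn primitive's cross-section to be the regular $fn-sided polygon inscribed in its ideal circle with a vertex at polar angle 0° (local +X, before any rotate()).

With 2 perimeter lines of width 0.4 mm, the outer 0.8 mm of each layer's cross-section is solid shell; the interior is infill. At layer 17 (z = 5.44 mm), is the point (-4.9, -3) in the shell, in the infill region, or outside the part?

outside

At z = 5.44 mm: the r=4.5 cylinder gives a regular 16-gon of circumradius 4.5 (constant along its height); (whole slice rotated 75° about Z — lengths, areas and connectivity unchanged). Overall, the cross-section is a single solid region. Undo the 75° rotation: the query point maps to (-4.166, 3.957) in the un-rotated model frame. The nearest boundary edge runs (-1.72, 4.16)→(-3.18, 3.18); distance from the point to it = 1.25 mm. The point is not inside any of the regions above, so it lies outside the cross-section (1.25 mm from the nearest boundary).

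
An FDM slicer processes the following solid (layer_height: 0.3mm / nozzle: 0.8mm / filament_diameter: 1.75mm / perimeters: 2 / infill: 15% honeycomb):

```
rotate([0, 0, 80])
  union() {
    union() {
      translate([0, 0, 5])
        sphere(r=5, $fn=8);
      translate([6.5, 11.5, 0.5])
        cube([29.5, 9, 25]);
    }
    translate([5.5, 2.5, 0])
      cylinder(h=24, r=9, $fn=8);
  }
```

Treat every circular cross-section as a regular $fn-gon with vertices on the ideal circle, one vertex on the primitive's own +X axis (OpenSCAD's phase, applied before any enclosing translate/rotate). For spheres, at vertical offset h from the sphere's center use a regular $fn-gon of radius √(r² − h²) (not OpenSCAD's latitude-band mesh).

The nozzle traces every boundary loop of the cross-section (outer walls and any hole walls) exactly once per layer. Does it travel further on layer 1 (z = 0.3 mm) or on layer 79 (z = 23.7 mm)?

layer 79 (z = 23.7 mm)

Layer 1 (z = 0.3): the r=5 sphere contributes a regular 8-gon of circumradius √(5²−4.7²) = 1.706 (perimeter = 2·8·1.706·sin(180°/8) = 10.44 mm); the cube at (6.5, 11.5) does not reach this height (z outside [0.5, 25.5]); Combining (union): only the r=5 sphere is present, so the union is just that shape — boundary = 10.44 mm; the cylinder at (5.5, 2.5): section is a regular 8-gon, circumradius r=9 (perimeter = 2·8·9.000·sin(180°/8) = 55.11 mm); Combining (union): the result so far lies entirely inside the r=9 cylinder at (5.5, 2.5), so the union is just the r=9 cylinder at (5.5, 2.5) — boundary = 55.11 mm; (whole slice rotated 80° about Z — lengths, areas and connectivity unchanged). So its perimeter = 55.11 mm. Layer 79 (z = 23.7): the sphere does not reach this height (|z−center|=18.700 > r=5); the cube at (6.5, 11.5) is present — its section is the full 29.5×9 rectangle (perimeter 77.00 mm); Merging all regions: only the 29.5×9 cube at (6.5, 11.5) is present, so the union is just that shape — boundary = 77.00 mm; the r=9 cylinder at (5.5, 2.5) gives a regular 8-gon of circumradius 9 (constant along its height) (perimeter = 2·8·9.000·sin(180°/8) = 55.11 mm); Merging all regions: the 2 present regions are separate (no shared area or edge), so areas and boundary lengths simply add and each stays a separate island — boundary = 132.11 mm; (rotated 80° about Z; rotation is an isometry so areas/perimeters/island counts are preserved). So its perimeter = 132.11 mm. Layer 79 is larger (132.11 vs 55.11 mm).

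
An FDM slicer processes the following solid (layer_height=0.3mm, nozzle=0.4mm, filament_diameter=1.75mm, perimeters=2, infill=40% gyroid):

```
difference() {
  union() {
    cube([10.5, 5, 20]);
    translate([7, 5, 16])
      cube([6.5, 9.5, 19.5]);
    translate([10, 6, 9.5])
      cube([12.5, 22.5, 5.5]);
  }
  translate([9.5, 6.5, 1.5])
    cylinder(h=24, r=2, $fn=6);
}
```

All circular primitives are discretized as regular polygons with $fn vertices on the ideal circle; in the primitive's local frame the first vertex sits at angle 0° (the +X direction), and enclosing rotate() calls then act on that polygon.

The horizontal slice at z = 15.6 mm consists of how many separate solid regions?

1

At z = 15.6 mm: the cube is present — its section is the full 10.5×5 rectangle; the cube at (7, 5) is not intersected at this z (z outside [16, 35.5]); the cube at (10, 6) does not reach this height (z outside [9.5, 15]); Combining (union): only the 10.5×5 cube is present, so the union is just that shape — 1 connected region; the r=2 cylinder at (9.5, 6.5) gives a regular 6-gon of circumradius 2 (constant along its height); Taking the first minus the rest: starting from that combined region, the r=2 cylinder at (9.5, 6.5) partially overlaps it — only the 0.48 mm² overlap (of its 10.39 mm²) is removed, clipping the outline — 1 connected region. The result has 1 disconnected region.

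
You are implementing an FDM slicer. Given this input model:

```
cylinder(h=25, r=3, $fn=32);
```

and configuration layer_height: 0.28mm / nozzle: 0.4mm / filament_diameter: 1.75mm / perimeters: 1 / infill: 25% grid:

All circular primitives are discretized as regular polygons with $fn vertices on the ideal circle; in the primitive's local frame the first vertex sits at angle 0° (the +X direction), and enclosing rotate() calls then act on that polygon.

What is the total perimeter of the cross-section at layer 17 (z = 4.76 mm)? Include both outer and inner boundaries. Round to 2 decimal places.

At z = 4.76 mm: the cylinder: section is a regular 32-gon, circumradius r=3 (perimeter = 2·32·3.000·sin(180°/32) = 18.82 mm). Overall, the cross-section is a single solid region. Total boundary length (outer) = 18.82 mm.

18.82 mm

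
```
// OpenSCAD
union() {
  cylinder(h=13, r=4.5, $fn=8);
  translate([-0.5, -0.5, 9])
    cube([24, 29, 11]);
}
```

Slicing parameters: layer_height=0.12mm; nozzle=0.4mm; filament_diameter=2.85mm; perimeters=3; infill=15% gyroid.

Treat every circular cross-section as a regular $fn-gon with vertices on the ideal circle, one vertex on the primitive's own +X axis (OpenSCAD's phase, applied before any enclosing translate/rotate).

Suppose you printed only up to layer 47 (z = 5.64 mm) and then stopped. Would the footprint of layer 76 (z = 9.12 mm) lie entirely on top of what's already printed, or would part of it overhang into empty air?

Compare the two slices. At z = 5.64: the r=4.5 cylinder contributes a regular 8-gon of circumradius 4.5 (area = (8/2)·4.500²·sin(360°/8) = 57.28 mm²); the cube at (-0.5, -0.5) is not intersected at this z (z outside [9, 20]); Merging all regions: only the r=4.5 cylinder is present, so the union is just that shape — area = 57.28 mm². At z = 9.12: the cylinder: section is a regular 8-gon, circumradius r=4.5 (area = (8/2)·4.500²·sin(360°/8) = 57.28 mm²); the cube at (-0.5, -0.5) is present — its section is the full 24×29 rectangle (area 696.00 mm²); Merging all regions: the regions partially overlap — summed areas 753.28 mm² minus the doubly-counted overlap 18.97 mm² gives 734.31 mm² — area = 734.31 mm². Checking containment: at z = 9.12 the cross-section extends beyond the z = 5.64 cross-section by about 677.03 mm².

part overhangs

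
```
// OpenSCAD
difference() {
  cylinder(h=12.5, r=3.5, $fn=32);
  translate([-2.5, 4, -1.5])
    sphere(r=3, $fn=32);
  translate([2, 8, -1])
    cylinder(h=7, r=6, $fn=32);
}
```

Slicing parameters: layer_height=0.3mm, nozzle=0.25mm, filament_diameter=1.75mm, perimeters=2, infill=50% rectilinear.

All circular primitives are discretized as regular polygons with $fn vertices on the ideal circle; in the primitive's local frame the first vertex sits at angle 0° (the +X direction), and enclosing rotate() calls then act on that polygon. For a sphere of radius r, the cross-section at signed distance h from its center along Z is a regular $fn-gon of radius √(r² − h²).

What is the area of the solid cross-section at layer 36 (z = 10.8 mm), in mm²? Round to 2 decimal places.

38.24 mm²

At z = 10.8 mm: the r=3.5 cylinder contributes a regular 32-gon of circumradius 3.5 (area = (32/2)·3.500²·sin(360°/32) = 38.24 mm²); the sphere at (-2.5, 4) is absent (|z−center|=12.300 > r=3); the cylinder at (2, 8) does not reach this height (z outside [-1, 6]); Subtracting the remaining from the first: none of the subtracted shapes is present at this height, so the r=3.5 cylinder is unchanged — area = 38.24 mm². Overall, the cross-section is a single solid region. Net area = 38.24 mm².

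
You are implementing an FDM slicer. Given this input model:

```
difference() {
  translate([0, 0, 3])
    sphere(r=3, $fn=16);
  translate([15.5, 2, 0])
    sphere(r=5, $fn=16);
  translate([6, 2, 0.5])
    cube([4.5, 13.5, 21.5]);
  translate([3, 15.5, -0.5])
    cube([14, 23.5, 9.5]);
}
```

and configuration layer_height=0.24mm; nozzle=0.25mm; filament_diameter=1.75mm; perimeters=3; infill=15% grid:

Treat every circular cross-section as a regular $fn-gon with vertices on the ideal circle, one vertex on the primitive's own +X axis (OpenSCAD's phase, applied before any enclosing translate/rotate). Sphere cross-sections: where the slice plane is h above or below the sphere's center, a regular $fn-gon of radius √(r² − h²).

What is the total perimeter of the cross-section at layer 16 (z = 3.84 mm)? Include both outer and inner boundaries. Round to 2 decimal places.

17.98 mm

At z = 3.84 mm: the sphere: section is a regular 16-gon, circumradius = √(r²−h²) = √(3²−0.84²) = 2.880 (perimeter = 2·16·2.880·sin(180°/16) = 17.98 mm); the r=5 sphere at (15.5, 2) contributes a regular 16-gon of circumradius √(5²−3.84²) = 3.202 (perimeter = 2·16·3.202·sin(180°/16) = 19.99 mm); the cube at (6, 2) is present — its section is the full 4.5×13.5 rectangle (perimeter 36.00 mm); the cube at (3, 15.5) (footprint 14×23.5) is included at this height (perimeter 75.00 mm); After the difference (first − rest): starting from the r=3 sphere, the r=5 sphere at (15.5, 2) misses the remaining region (no effect); the 4.5×13.5 cube at (6, 2) misses the remaining region (no effect); the 14×23.5 cube at (3, 15.5) misses the remaining region (no effect) — boundary = 17.98 mm. Overall, the cross-section is a single solid region. Total boundary length (outer) = 17.98 mm.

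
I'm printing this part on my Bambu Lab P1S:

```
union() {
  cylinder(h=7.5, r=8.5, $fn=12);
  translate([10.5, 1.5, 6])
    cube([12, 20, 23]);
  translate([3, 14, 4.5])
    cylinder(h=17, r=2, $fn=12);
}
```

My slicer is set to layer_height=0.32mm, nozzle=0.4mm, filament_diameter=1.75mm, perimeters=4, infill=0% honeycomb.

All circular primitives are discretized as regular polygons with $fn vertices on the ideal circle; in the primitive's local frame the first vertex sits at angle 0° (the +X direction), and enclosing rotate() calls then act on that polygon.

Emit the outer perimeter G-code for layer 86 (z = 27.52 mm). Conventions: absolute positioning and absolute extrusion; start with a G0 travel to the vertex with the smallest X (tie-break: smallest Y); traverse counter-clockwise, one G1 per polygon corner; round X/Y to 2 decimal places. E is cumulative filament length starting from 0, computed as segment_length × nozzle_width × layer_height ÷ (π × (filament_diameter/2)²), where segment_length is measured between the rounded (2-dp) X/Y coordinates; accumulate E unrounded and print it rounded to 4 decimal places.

G0 X10.50 Y1.50 Z27.52
G1 X22.50 Y1.50 E0.6386
G1 X22.50 Y21.50 E1.7029
G1 X10.50 Y21.50 E2.3415
G1 X10.50 Y1.50 E3.4058

At z = 27.52 mm: the cylinder does not reach this height (z outside [0, 7.5]); the 12×20 cube at (10.5, 1.5) contributes its full rectangle; the cylinder at (3, 14) is absent (z outside [4.5, 21.5]); Merging all regions: only the 12×20 cube at (10.5, 1.5) is present, so the union is just that shape — 1 connected region. The outline is a single polygon with 4 vertices. Extrusion per mm of travel: 0.4 × 0.32 / (π × 0.875²) = 0.053216. Accumulating E over each segment gives final E = 3.4058.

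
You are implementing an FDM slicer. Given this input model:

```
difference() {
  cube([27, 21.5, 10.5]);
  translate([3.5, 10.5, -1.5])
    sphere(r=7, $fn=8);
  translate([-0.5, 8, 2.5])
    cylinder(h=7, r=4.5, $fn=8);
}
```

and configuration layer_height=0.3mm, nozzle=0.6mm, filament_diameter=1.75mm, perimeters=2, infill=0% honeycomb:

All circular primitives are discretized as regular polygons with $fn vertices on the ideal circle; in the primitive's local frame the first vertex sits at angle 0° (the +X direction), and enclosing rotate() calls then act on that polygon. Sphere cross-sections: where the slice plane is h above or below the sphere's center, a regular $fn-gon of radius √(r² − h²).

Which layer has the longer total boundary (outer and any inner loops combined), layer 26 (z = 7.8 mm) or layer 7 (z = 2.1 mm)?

Layer 26 (z = 7.8): the cube is present — its section is the full 27×21.5 rectangle (perimeter 97.00 mm); the sphere at (3.5, 10.5) is not intersected at this z (|z−center|=9.300 > r=7); the r=4.5 cylinder at (-0.5, 8) gives a regular 8-gon of circumradius 4.5 (constant along its height) (perimeter = 2·8·4.500·sin(180°/8) = 27.55 mm); Subtracting the remaining from the first: starting from the 27×21.5 cube, the r=4.5 cylinder at (-0.5, 8) partially overlaps it — only the 24.24 mm² overlap (of its 57.28 mm²) is removed, clipping the outline — boundary = 101.11 mm. So its perimeter = 101.11 mm. Layer 7 (z = 2.1): the 27×21.5 cube contributes its full rectangle (perimeter 97.00 mm); the r=7 sphere at (3.5, 10.5) slices to a regular 8-gon of circumradius 6.003 (√(r²−h²) with h=3.6 from center) (perimeter = 2·8·6.003·sin(180°/8) = 36.76 mm); the cylinder at (-0.5, 8) does not reach this height (z outside [2.5, 9.5]); After the difference (first − rest): starting from the 27×21.5 cube, the r=7 sphere at (3.5, 10.5) partially overlaps it — only the 87.92 mm² overlap (of its 101.94 mm²) is removed, clipping the outline — boundary = 113.85 mm. So its perimeter = 113.85 mm. Layer 7 is larger (113.85 vs 101.11 mm).

layer 7 (z = 2.1 mm)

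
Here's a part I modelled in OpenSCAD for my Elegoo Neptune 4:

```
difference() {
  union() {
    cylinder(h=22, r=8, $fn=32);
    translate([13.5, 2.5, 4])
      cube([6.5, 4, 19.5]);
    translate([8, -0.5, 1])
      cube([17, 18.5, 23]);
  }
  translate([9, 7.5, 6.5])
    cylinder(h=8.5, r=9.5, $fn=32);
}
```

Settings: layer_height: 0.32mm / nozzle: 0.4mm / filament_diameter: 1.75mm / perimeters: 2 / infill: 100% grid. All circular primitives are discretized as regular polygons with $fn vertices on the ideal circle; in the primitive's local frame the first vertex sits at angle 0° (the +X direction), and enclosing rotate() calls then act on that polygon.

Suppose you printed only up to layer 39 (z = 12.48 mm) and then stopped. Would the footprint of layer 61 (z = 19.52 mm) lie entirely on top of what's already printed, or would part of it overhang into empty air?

Compare the two slices. At z = 12.48: the cylinder: section is a regular 32-gon, circumradius r=8 (area = (32/2)·8.000²·sin(360°/32) = 199.77 mm²); the cube at (13.5, 2.5) is present — its section is the full 6.5×4 rectangle (area 26.00 mm²); the cube at (8, -0.5) is present — its section is the full 17×18.5 rectangle (area 314.50 mm²); Taking the union: the regions partially overlap — summed areas 540.27 mm² minus the doubly-counted overlap 26.00 mm² gives 514.27 mm² — area = 514.27 mm²; the r=9.5 cylinder at (9, 7.5) gives a regular 32-gon of circumradius 9.5 (constant along its height) (area = (32/2)·9.500²·sin(360°/32) = 281.71 mm²); Taking the first minus the rest: starting from that combined region (514.27 mm²), the r=9.5 cylinder at (9, 7.5) partially overlaps it — only the 204.23 mm² overlap (of its 281.71 mm²) is removed, clipping the outline — area = 310.05 mm². At z = 19.52: the r=8 cylinder contributes a regular 32-gon of circumradius 8 (area = (32/2)·8.000²·sin(360°/32) = 199.77 mm²); the cube at (13.5, 2.5) is present — its section is the full 6.5×4 rectangle (area 26.00 mm²); the 17×18.5 cube at (8, -0.5) contributes its full rectangle (area 314.50 mm²); Merging all regions: the regions partially overlap — summed areas 540.27 mm² minus the doubly-counted overlap 26.00 mm² gives 514.27 mm² — area = 514.27 mm²; the cylinder at (9, 7.5) is not intersected at this z (z outside [6.5, 15]); Taking the first minus the rest: none of the subtracted shapes is present at this height, so that combined region is unchanged — area = 514.27 mm². Checking containment: at z = 19.52 the cross-section extends beyond the z = 12.48 cross-section by about 204.23 mm².

part overhangs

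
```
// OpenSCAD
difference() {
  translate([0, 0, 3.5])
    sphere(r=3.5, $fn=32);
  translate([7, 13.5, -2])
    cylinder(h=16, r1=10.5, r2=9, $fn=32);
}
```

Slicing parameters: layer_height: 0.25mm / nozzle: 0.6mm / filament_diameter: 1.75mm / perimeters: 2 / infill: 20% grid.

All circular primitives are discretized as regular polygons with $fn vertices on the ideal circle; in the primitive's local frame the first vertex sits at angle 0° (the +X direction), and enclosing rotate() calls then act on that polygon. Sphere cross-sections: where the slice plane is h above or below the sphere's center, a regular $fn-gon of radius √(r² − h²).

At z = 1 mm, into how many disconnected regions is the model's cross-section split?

At z = 1 mm: the r=3.5 sphere contributes a regular 32-gon of circumradius √(3.5²−2.5²) = 2.449; the cone at (7, 13.5): at t=0.188 of its height the radius interpolates to r₁+(r₂−r₁)t = 10.219, giving a regular 32-gon of that circumradius; After the difference (first − rest): starting from the r=3.5 sphere, the cone at (7, 13.5) misses the remaining region (no effect) — 1 connected region. The result has 1 disconnected region.

1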